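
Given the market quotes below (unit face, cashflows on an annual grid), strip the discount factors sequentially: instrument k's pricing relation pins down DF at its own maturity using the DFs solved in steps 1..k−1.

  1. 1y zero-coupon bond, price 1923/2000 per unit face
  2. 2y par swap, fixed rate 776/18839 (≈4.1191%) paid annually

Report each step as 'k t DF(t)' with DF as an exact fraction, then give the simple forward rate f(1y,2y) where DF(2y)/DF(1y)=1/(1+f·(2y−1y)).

1 1 1923/2000
2 2 1153/1250
f(1y,2y) = ((1923/2000)/(1153/1250) − 1)/(1) = 391/9224 ≈ 4.2389%

step 1 [1y] zero: DF = P = 1923/2000 ≈ 0.961500
step 2 [2y] swap r/1=776/18839: DF=(1 − 776/18839·(0.961500))/(1+776/18839) = 1153/1250 ≈ 0.922400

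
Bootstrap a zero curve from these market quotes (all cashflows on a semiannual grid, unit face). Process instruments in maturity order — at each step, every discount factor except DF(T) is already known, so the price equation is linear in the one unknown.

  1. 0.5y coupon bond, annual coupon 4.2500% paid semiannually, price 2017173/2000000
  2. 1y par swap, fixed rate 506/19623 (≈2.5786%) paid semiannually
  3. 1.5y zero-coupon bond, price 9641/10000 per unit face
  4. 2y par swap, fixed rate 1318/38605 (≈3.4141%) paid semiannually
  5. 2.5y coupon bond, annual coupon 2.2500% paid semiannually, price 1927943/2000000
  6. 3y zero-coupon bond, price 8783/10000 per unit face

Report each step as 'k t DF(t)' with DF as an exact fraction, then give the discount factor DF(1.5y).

1 1/2 2469/2500
2 1 9747/10000
3 3/2 9641/10000
4 2 9341/10000
5 5/2 9103/10000
6 3 8783/10000
DF(1.5y) = 9641/10000 ≈ 0.964100

step 1 [0.5y] bond c/2=17/800: DF=(2017173/2000000 − 17/800·(0))/(1+17/800) = 2469/2500 ≈ 0.987600
step 2 [1y] swap r/2=253/19623: DF=(1 − 253/19623·(0.987600))/(1+253/19623) = 9747/10000 ≈ 0.974700
step 3 [1.5y] zero: DF = P = 9641/10000 ≈ 0.964100
step 4 [2y] swap r/2=659/38605: DF=(1 − 659/38605·(0.987600+0.974700+0.964100))/(1+659/38605) = 9341/10000 ≈ 0.934100
step 5 [2.5y] bond c/2=9/800: DF=(1927943/2000000 − 9/800·(0.987600+0.974700+0.964100+0.934100))/(1+9/800) = 9103/10000 ≈ 0.910300
step 6 [3y] zero: DF = P = 8783/10000 ≈ 0.878300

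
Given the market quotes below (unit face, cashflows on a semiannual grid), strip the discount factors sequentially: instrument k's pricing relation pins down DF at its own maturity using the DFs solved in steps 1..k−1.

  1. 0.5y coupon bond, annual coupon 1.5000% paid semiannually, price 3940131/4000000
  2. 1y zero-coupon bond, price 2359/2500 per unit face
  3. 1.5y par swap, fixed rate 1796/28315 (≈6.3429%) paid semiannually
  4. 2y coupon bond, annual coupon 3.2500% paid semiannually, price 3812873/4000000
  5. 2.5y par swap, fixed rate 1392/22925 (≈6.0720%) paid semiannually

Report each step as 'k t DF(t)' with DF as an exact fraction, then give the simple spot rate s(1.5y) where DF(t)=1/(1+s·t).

step 1 [0.5y] bond c/2=3/400: DF=(3940131/4000000 − 3/400·(0))/(1+3/400) = 9777/10000 ≈ 0.977700
step 2 [1y] zero: DF = P = 2359/2500 ≈ 0.943600
step 3 [1.5y] swap r/2=898/28315: DF=(1 − 898/28315·(0.977700+0.943600))/(1+898/28315) = 4551/5000 ≈ 0.910200
step 4 [2y] bond c/2=13/800: DF=(3812873/4000000 − 13/800·(0.977700+0.943600+0.910200))/(1+13/800) = 8927/10000 ≈ 0.892700
step 5 [2.5y] swap r/2=696/22925: DF=(1 − 696/22925·(0.977700+0.943600+0.910200+0.892700))/(1+696/22925) = 538/625 ≈ 0.860800

1 1/2 9777/10000
2 1 2359/2500
3 3/2 4551/5000
4 2 8927/10000
5 5/2 538/625
s(1.5y) = (1/(4551/5000) − 1)/(3/2) = 898/13653 ≈ 6.5773%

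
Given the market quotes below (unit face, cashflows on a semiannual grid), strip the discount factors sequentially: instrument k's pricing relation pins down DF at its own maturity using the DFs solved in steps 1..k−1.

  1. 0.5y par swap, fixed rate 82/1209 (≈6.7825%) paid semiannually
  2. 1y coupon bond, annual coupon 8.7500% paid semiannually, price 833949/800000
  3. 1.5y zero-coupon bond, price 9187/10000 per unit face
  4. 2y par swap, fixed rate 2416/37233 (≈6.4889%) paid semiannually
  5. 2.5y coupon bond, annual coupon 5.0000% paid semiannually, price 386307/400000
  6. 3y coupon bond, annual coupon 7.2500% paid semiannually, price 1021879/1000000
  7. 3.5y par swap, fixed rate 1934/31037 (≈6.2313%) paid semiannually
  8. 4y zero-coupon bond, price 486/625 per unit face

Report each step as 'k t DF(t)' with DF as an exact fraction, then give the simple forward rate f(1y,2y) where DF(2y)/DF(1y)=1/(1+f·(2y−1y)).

1 1/2 1209/1250
2 1 4791/5000
3 3/2 9187/10000
4 2 1099/1250
5 5/2 4257/5000
6 3 8261/10000
7 7/2 4033/5000
8 4 486/625
f(1y,2y) = ((4791/5000)/(1099/1250) − 1)/(1) = 395/4396 ≈ 8.9854%

step 1 [0.5y] swap r/2=41/1209: DF=(1 − 41/1209·(0))/(1+41/1209) = 1209/1250 ≈ 0.967200
step 2 [1y] bond c/2=7/160: DF=(833949/800000 − 7/160·(0.967200))/(1+7/160) = 4791/5000 ≈ 0.958200
step 3 [1.5y] zero: DF = P = 9187/10000 ≈ 0.918700
step 4 [2y] swap r/2=1208/37233: DF=(1 − 1208/37233·(0.967200+0.958200+0.918700))/(1+1208/37233) = 1099/1250 ≈ 0.879200
step 5 [2.5y] bond c/2=1/40: DF=(386307/400000 − 1/40·(0.967200+0.958200+0.918700+0.879200))/(1+1/40) = 4257/5000 ≈ 0.851400
step 6 [3y] bond c/2=29/800: DF=(1021879/1000000 − 29/800·(0.967200+0.958200+0.918700+0.879200+0.851400))/(1+29/800) = 8261/10000 ≈ 0.826100
step 7 [3.5y] swap r/2=967/31037: DF=(1 − 967/31037·(0.967200+0.958200+0.918700+0.879200+0.851400+0.826100))/(1+967/31037) = 4033/5000 ≈ 0.806600
step 8 [4y] zero: DF = P = 486/625 ≈ 0.777600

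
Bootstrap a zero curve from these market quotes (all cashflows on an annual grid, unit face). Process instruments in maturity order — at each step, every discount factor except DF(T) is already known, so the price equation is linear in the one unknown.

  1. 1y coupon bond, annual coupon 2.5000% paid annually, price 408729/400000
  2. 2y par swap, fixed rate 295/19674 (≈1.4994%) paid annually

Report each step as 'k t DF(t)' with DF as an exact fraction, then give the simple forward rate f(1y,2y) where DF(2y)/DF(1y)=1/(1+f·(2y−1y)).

step 1 [1y] bond c/1=1/40: DF=(408729/400000 − 1/40·(0))/(1+1/40) = 9969/10000 ≈ 0.996900
step 2 [2y] swap r/1=295/19674: DF=(1 − 295/19674·(0.996900))/(1+295/19674) = 1941/2000 ≈ 0.970500

1 1 9969/10000
2 2 1941/2000
f(1y,2y) = ((9969/10000)/(1941/2000) − 1)/(1) = 88/3235 ≈ 2.7202%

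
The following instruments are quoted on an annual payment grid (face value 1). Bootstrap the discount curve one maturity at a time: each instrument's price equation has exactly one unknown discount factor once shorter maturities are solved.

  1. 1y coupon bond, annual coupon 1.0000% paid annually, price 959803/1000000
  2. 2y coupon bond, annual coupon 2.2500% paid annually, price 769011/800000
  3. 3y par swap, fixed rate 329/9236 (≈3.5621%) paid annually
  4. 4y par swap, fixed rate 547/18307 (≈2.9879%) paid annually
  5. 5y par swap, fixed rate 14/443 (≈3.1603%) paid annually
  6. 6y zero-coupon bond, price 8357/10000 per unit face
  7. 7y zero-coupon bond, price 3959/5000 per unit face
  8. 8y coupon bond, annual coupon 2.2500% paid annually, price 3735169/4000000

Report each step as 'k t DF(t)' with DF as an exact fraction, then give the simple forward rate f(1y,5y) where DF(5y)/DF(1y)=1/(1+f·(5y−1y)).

step 1 [1y] bond c/1=1/100: DF=(959803/1000000 − 1/100·(0))/(1+1/100) = 9503/10000 ≈ 0.950300
step 2 [2y] bond c/1=9/400: DF=(769011/800000 − 9/400·(0.950300))/(1+9/400) = 1149/1250 ≈ 0.919200
step 3 [3y] swap r/1=329/9236: DF=(1 − 329/9236·(0.950300+0.919200))/(1+329/9236) = 9013/10000 ≈ 0.901300
step 4 [4y] swap r/1=547/18307: DF=(1 − 547/18307·(0.950300+0.919200+0.901300))/(1+547/18307) = 4453/5000 ≈ 0.890600
step 5 [5y] swap r/1=14/443: DF=(1 − 14/443·(0.950300+0.919200+0.901300+0.890600))/(1+14/443) = 2143/2500 ≈ 0.857200
step 6 [6y] zero: DF = P = 8357/10000 ≈ 0.835700
step 7 [7y] zero: DF = P = 3959/5000 ≈ 0.791800
step 8 [8y] bond c/1=9/400: DF=(3735169/4000000 − 9/400·(0.950300+0.919200+0.901300+0.890600+0.857200+0.835700+0.791800))/(1+9/400) = 389/500 ≈ 0.778000

1 1 9503/10000
2 2 1149/1250
3 3 9013/10000
4 4 4453/5000
5 5 2143/2500
6 6 8357/10000
7 7 3959/5000
8 8 389/500
f(1y,5y) = ((9503/10000)/(2143/2500) − 1)/(4) = 931/34288 ≈ 2.7152%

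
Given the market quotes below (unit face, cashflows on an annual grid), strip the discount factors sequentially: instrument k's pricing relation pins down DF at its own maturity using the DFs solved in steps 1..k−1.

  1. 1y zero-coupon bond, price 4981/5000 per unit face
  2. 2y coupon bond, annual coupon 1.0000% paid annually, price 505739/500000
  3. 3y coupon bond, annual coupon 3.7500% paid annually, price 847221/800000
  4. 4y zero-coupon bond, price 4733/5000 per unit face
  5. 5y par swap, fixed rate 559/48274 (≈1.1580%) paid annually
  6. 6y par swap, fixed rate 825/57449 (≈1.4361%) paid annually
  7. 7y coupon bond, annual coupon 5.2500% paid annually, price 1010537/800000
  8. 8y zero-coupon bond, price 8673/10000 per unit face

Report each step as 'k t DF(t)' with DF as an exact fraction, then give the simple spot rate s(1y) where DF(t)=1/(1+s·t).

step 1 [1y] zero: DF = P = 4981/5000 ≈ 0.996200
step 2 [2y] bond c/1=1/100: DF=(505739/500000 − 1/100·(0.996200))/(1+1/100) = 2479/2500 ≈ 0.991600
step 3 [3y] bond c/1=3/80: DF=(847221/800000 − 3/80·(0.996200+0.991600))/(1+3/80) = 9489/10000 ≈ 0.948900
step 4 [4y] zero: DF = P = 4733/5000 ≈ 0.946600
step 5 [5y] swap r/1=559/48274: DF=(1 − 559/48274·(0.996200+0.991600+0.948900+0.946600))/(1+559/48274) = 9441/10000 ≈ 0.944100
step 6 [6y] swap r/1=825/57449: DF=(1 − 825/57449·(0.996200+0.991600+0.948900+0.946600+0.944100))/(1+825/57449) = 367/400 ≈ 0.917500
step 7 [7y] bond c/1=21/400: DF=(1010537/800000 − 21/400·(0.996200+0.991600+0.948900+0.946600+0.944100+0.917500))/(1+21/400) = 571/625 ≈ 0.913600
step 8 [8y] zero: DF = P = 8673/10000 ≈ 0.867300

1 1 4981/5000
2 2 2479/2500
3 3 9489/10000
4 4 4733/5000
5 5 9441/10000
6 6 367/400
7 7 571/625
8 8 8673/10000
s(1y) = (1/(4981/5000) − 1)/(1) = 19/4981 ≈ 0.3814%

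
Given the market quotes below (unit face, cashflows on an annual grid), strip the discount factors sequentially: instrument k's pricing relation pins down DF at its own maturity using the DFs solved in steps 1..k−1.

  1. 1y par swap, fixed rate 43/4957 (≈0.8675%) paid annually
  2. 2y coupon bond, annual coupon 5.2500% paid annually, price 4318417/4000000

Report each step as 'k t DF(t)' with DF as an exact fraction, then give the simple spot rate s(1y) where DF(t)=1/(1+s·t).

1 1 4957/5000
2 2 9763/10000
s(1y) = (1/(4957/5000) − 1)/(1) = 43/4957 ≈ 0.8675%

step 1 [1y] swap r/1=43/4957: DF=(1 − 43/4957·(0))/(1+43/4957) = 4957/5000 ≈ 0.991400
step 2 [2y] bond c/1=21/400: DF=(4318417/4000000 − 21/400·(0.991400))/(1+21/400) = 9763/10000 ≈ 0.976300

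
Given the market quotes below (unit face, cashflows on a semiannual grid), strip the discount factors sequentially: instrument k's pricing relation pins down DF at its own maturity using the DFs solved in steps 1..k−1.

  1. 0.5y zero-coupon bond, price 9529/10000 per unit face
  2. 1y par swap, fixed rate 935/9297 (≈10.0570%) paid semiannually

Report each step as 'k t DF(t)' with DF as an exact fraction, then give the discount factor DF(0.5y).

1 1/2 9529/10000
2 1 1813/2000
DF(0.5y) = 9529/10000 ≈ 0.952900

step 1 [0.5y] zero: DF = P = 9529/10000 ≈ 0.952900
step 2 [1y] swap r/2=935/18594: DF=(1 − 935/18594·(0.952900))/(1+935/18594) = 1813/2000 ≈ 0.906500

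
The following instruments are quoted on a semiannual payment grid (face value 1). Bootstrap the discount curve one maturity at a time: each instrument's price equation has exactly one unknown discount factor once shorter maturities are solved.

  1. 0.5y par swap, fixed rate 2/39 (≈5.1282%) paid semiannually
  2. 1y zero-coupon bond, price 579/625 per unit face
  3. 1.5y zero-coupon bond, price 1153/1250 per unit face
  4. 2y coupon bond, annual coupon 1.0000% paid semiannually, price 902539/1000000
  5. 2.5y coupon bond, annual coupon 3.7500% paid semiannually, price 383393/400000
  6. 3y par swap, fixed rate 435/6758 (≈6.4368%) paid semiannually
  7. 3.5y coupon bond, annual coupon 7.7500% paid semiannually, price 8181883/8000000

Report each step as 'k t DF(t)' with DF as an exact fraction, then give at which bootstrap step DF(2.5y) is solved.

1 1/2 39/40
2 1 579/625
3 3/2 1153/1250
4 2 221/250
5 5/2 4363/5000
6 3 413/500
7 7/2 7829/10000
DF(2.5y) is solved at step 5

step 1 [0.5y] swap r/2=1/39: DF=(1 − 1/39·(0))/(1+1/39) = 39/40 ≈ 0.975000
step 2 [1y] zero: DF = P = 579/625 ≈ 0.926400
step 3 [1.5y] zero: DF = P = 1153/1250 ≈ 0.922400
step 4 [2y] bond c/2=1/200: DF=(902539/1000000 − 1/200·(0.975000+0.926400+0.922400))/(1+1/200) = 221/250 ≈ 0.884000
step 5 [2.5y] bond c/2=3/160: DF=(383393/400000 − 3/160·(0.975000+0.926400+0.922400+0.884000))/(1+3/160) = 4363/5000 ≈ 0.872600
step 6 [3y] swap r/2=435/13516: DF=(1 − 435/13516·(0.975000+0.926400+0.922400+0.884000+0.872600))/(1+435/13516) = 413/500 ≈ 0.826000
step 7 [3.5y] bond c/2=31/800: DF=(8181883/8000000 − 31/800·(0.975000+0.926400+0.922400+0.884000+0.872600+0.826000))/(1+31/800) = 7829/10000 ≈ 0.782900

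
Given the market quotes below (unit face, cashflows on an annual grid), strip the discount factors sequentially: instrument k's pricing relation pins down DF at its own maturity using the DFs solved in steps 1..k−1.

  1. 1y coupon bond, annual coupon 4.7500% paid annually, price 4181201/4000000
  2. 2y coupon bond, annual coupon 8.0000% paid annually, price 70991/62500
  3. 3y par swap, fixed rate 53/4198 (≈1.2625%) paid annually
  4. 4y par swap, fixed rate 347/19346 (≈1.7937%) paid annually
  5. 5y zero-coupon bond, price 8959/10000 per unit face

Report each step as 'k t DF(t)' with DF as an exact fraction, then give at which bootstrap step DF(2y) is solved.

step 1 [1y] bond c/1=19/400: DF=(4181201/4000000 − 19/400·(0))/(1+19/400) = 9979/10000 ≈ 0.997900
step 2 [2y] bond c/1=2/25: DF=(70991/62500 − 2/25·(0.997900))/(1+2/25) = 4889/5000 ≈ 0.977800
step 3 [3y] swap r/1=53/4198: DF=(1 − 53/4198·(0.997900+0.977800))/(1+53/4198) = 9629/10000 ≈ 0.962900
step 4 [4y] swap r/1=347/19346: DF=(1 − 347/19346·(0.997900+0.977800+0.962900))/(1+347/19346) = 4653/5000 ≈ 0.930600
step 5 [5y] zero: DF = P = 8959/10000 ≈ 0.895900

1 1 9979/10000
2 2 4889/5000
3 3 9629/10000
4 4 4653/5000
5 5 8959/10000
DF(2y) is solved at step 2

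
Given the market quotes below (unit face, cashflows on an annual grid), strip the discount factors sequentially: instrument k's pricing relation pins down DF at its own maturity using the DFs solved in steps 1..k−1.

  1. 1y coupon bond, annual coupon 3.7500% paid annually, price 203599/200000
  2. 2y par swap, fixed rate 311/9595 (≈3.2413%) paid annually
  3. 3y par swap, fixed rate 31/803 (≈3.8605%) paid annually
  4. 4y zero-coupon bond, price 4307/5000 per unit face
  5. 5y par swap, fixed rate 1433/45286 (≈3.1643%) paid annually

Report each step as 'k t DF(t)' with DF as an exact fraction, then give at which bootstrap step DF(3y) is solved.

1 1 2453/2500
2 2 4689/5000
3 3 1783/2000
4 4 4307/5000
5 5 8567/10000
DF(3y) is solved at step 3

step 1 [1y] bond c/1=3/80: DF=(203599/200000 − 3/80·(0))/(1+3/80) = 2453/2500 ≈ 0.981200
step 2 [2y] swap r/1=311/9595: DF=(1 − 311/9595·(0.981200))/(1+311/9595) = 4689/5000 ≈ 0.937800
step 3 [3y] swap r/1=31/803: DF=(1 − 31/803·(0.981200+0.937800))/(1+31/803) = 1783/2000 ≈ 0.891500
step 4 [4y] zero: DF = P = 4307/5000 ≈ 0.861400
step 5 [5y] swap r/1=1433/45286: DF=(1 − 1433/45286·(0.981200+0.937800+0.891500+0.861400))/(1+1433/45286) = 8567/10000 ≈ 0.856700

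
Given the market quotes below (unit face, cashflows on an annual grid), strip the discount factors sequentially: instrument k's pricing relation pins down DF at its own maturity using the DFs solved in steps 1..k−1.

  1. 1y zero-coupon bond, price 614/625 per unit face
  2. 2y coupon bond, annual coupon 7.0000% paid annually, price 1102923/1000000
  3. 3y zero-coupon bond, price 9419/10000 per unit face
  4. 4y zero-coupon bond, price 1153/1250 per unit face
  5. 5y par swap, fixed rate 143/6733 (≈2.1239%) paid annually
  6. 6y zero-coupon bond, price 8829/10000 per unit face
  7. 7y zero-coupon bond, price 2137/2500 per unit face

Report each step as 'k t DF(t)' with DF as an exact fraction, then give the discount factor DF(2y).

1 1 614/625
2 2 1933/2000
3 3 9419/10000
4 4 1153/1250
5 5 8999/10000
6 6 8829/10000
7 7 2137/2500
DF(2y) = 1933/2000 ≈ 0.966500

step 1 [1y] zero: DF = P = 614/625 ≈ 0.982400
step 2 [2y] bond c/1=7/100: DF=(1102923/1000000 − 7/100·(0.982400))/(1+7/100) = 1933/2000 ≈ 0.966500
step 3 [3y] zero: DF = P = 9419/10000 ≈ 0.941900
step 4 [4y] zero: DF = P = 1153/1250 ≈ 0.922400
step 5 [5y] swap r/1=143/6733: DF=(1 − 143/6733·(0.982400+0.966500+0.941900+0.922400))/(1+143/6733) = 8999/10000 ≈ 0.899900
step 6 [6y] zero: DF = P = 8829/10000 ≈ 0.882900
step 7 [7y] zero: DF = P = 2137/2500 ≈ 0.854800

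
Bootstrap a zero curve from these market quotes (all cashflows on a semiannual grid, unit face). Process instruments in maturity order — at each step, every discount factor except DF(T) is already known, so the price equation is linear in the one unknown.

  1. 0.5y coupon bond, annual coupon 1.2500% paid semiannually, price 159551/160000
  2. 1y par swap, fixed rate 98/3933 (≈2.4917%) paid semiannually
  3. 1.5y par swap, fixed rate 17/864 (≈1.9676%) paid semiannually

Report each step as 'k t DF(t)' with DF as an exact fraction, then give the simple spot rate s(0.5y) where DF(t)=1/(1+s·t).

1 1/2 991/1000
2 1 1951/2000
3 3/2 9711/10000
s(0.5y) = (1/(991/1000) − 1)/(1/2) = 18/991 ≈ 1.8163%

step 1 [0.5y] bond c/2=1/160: DF=(159551/160000 − 1/160·(0))/(1+1/160) = 991/1000 ≈ 0.991000
step 2 [1y] swap r/2=49/3933: DF=(1 − 49/3933·(0.991000))/(1+49/3933) = 1951/2000 ≈ 0.975500
step 3 [1.5y] swap r/2=17/1728: DF=(1 − 17/1728·(0.991000+0.975500))/(1+17/1728) = 9711/10000 ≈ 0.971100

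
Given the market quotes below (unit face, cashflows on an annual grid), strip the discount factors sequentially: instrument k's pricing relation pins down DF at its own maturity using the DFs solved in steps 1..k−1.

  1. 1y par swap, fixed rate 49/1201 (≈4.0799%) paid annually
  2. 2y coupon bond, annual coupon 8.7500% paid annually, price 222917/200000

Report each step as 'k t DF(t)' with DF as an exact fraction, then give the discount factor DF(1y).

step 1 [1y] swap r/1=49/1201: DF=(1 − 49/1201·(0))/(1+49/1201) = 1201/1250 ≈ 0.960800
step 2 [2y] bond c/1=7/80: DF=(222917/200000 − 7/80·(0.960800))/(1+7/80) = 2369/2500 ≈ 0.947600

1 1 1201/1250
2 2 2369/2500
DF(1y) = 1201/1250 ≈ 0.960800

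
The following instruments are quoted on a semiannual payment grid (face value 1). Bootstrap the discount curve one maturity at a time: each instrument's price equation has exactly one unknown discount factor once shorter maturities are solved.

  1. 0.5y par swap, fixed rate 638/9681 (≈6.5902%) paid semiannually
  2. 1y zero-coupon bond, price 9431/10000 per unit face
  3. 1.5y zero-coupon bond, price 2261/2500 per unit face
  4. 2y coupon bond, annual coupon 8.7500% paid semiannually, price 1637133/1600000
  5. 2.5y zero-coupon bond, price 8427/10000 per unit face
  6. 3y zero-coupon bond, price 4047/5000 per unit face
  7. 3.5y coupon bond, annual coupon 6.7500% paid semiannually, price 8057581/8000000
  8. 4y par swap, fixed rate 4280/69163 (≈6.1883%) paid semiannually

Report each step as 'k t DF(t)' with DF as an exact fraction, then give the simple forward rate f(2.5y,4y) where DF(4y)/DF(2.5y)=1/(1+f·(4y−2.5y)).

step 1 [0.5y] swap r/2=319/9681: DF=(1 − 319/9681·(0))/(1+319/9681) = 9681/10000 ≈ 0.968100
step 2 [1y] zero: DF = P = 9431/10000 ≈ 0.943100
step 3 [1.5y] zero: DF = P = 2261/2500 ≈ 0.904400
step 4 [2y] bond c/2=7/160: DF=(1637133/1600000 − 7/160·(0.968100+0.943100+0.904400))/(1+7/160) = 8623/10000 ≈ 0.862300
step 5 [2.5y] zero: DF = P = 8427/10000 ≈ 0.842700
step 6 [3y] zero: DF = P = 4047/5000 ≈ 0.809400
step 7 [3.5y] bond c/2=27/800: DF=(8057581/8000000 − 27/800·(0.968100+0.943100+0.904400+0.862300+0.842700+0.809400))/(1+27/800) = 8003/10000 ≈ 0.800300
step 8 [4y] swap r/2=2140/69163: DF=(1 − 2140/69163·(0.968100+0.943100+0.904400+0.862300+0.842700+0.809400+0.800300))/(1+2140/69163) = 393/500 ≈ 0.786000

1 1/2 9681/10000
2 1 9431/10000
3 3/2 2261/2500
4 2 8623/10000
5 5/2 8427/10000
6 3 4047/5000
7 7/2 8003/10000
8 4 393/500
f(2.5y,4y) = ((8427/10000)/(393/500) − 1)/(3/2) = 63/1310 ≈ 4.8092%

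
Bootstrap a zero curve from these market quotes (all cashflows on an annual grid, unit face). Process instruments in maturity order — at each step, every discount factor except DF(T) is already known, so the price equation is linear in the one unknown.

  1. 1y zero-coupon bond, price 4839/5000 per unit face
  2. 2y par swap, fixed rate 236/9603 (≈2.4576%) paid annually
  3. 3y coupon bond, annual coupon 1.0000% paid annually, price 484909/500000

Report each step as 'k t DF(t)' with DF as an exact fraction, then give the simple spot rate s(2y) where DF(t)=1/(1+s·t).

1 1 4839/5000
2 2 1191/1250
3 3 2353/2500
s(2y) = (1/(1191/1250) − 1)/(2) = 59/2382 ≈ 2.4769%

step 1 [1y] zero: DF = P = 4839/5000 ≈ 0.967800
step 2 [2y] swap r/1=236/9603: DF=(1 − 236/9603·(0.967800))/(1+236/9603) = 1191/1250 ≈ 0.952800
step 3 [3y] bond c/1=1/100: DF=(484909/500000 − 1/100·(0.967800+0.952800))/(1+1/100) = 2353/2500 ≈ 0.941200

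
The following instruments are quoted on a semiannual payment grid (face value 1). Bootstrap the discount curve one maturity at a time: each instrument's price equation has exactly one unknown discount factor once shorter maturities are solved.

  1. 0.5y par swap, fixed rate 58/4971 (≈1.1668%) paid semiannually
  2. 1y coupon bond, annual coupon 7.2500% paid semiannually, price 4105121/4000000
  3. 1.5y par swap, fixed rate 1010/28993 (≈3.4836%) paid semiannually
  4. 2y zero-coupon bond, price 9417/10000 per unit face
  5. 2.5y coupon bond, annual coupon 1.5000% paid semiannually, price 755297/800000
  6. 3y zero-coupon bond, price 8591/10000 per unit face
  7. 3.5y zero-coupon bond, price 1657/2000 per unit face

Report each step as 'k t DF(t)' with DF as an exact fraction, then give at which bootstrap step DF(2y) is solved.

step 1 [0.5y] swap r/2=29/4971: DF=(1 − 29/4971·(0))/(1+29/4971) = 4971/5000 ≈ 0.994200
step 2 [1y] bond c/2=29/800: DF=(4105121/4000000 − 29/800·(0.994200))/(1+29/800) = 2389/2500 ≈ 0.955600
step 3 [1.5y] swap r/2=505/28993: DF=(1 − 505/28993·(0.994200+0.955600))/(1+505/28993) = 1899/2000 ≈ 0.949500
step 4 [2y] zero: DF = P = 9417/10000 ≈ 0.941700
step 5 [2.5y] bond c/2=3/400: DF=(755297/800000 − 3/400·(0.994200+0.955600+0.949500+0.941700))/(1+3/400) = 1817/2000 ≈ 0.908500
step 6 [3y] zero: DF = P = 8591/10000 ≈ 0.859100
step 7 [3.5y] zero: DF = P = 1657/2000 ≈ 0.828500

1 1/2 4971/5000
2 1 2389/2500
3 3/2 1899/2000
4 2 9417/10000
5 5/2 1817/2000
6 3 8591/10000
7 7/2 1657/2000
DF(2y) is solved at step 4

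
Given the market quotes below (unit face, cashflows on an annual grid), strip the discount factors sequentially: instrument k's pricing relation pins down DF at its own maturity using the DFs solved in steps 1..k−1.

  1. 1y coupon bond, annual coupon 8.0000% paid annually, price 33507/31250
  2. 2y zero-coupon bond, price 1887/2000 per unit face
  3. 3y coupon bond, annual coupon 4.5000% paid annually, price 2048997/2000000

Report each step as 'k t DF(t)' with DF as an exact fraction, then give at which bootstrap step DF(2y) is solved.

1 1 1241/1250
2 2 1887/2000
3 3 897/1000
DF(2y) is solved at step 2

step 1 [1y] bond c/1=2/25: DF=(33507/31250 − 2/25·(0))/(1+2/25) = 1241/1250 ≈ 0.992800
step 2 [2y] zero: DF = P = 1887/2000 ≈ 0.943500
step 3 [3y] bond c/1=9/200: DF=(2048997/2000000 − 9/200·(0.992800+0.943500))/(1+9/200) = 897/1000 ≈ 0.897000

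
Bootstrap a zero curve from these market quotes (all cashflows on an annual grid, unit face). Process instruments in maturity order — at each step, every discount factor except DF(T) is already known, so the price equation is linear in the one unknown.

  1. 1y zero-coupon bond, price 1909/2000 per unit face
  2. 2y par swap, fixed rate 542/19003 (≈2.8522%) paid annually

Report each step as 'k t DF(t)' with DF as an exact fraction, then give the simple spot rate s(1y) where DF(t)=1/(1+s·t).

1 1 1909/2000
2 2 4729/5000
s(1y) = (1/(1909/2000) − 1)/(1) = 91/1909 ≈ 4.7669%

step 1 [1y] zero: DF = P = 1909/2000 ≈ 0.954500
step 2 [2y] swap r/1=542/19003: DF=(1 − 542/19003·(0.954500))/(1+542/19003) = 4729/5000 ≈ 0.945800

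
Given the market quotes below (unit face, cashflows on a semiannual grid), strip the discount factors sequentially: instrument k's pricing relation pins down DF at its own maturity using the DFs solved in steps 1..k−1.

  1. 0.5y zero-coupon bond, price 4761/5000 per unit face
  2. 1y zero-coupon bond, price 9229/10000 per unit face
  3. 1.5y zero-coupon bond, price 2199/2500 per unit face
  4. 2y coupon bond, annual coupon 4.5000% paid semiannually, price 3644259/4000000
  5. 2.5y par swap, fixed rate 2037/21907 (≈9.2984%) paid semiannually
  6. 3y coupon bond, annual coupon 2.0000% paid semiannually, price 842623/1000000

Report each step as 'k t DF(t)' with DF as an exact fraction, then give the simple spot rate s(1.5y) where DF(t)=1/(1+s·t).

step 1 [0.5y] zero: DF = P = 4761/5000 ≈ 0.952200
step 2 [1y] zero: DF = P = 9229/10000 ≈ 0.922900
step 3 [1.5y] zero: DF = P = 2199/2500 ≈ 0.879600
step 4 [2y] bond c/2=9/400: DF=(3644259/4000000 − 9/400·(0.952200+0.922900+0.879600))/(1+9/400) = 519/625 ≈ 0.830400
step 5 [2.5y] swap r/2=2037/43814: DF=(1 − 2037/43814·(0.952200+0.922900+0.879600+0.830400))/(1+2037/43814) = 7963/10000 ≈ 0.796300
step 6 [3y] bond c/2=1/100: DF=(842623/1000000 − 1/100·(0.952200+0.922900+0.879600+0.830400+0.796300))/(1+1/100) = 7909/10000 ≈ 0.790900

1 1/2 4761/5000
2 1 9229/10000
3 3/2 2199/2500
4 2 519/625
5 5/2 7963/10000
6 3 7909/10000
s(1.5y) = (1/(2199/2500) − 1)/(3/2) = 602/6597 ≈ 9.1254%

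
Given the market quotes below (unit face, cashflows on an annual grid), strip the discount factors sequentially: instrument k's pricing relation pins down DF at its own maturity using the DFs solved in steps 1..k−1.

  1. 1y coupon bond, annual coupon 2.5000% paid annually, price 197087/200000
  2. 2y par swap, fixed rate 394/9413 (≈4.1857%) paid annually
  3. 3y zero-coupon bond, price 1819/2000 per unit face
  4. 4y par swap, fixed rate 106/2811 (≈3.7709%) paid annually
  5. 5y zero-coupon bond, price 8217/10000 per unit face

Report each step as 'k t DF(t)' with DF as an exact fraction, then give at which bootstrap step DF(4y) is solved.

step 1 [1y] bond c/1=1/40: DF=(197087/200000 − 1/40·(0))/(1+1/40) = 4807/5000 ≈ 0.961400
step 2 [2y] swap r/1=394/9413: DF=(1 − 394/9413·(0.961400))/(1+394/9413) = 2303/2500 ≈ 0.921200
step 3 [3y] zero: DF = P = 1819/2000 ≈ 0.909500
step 4 [4y] swap r/1=106/2811: DF=(1 − 106/2811·(0.961400+0.921200+0.909500))/(1+106/2811) = 4311/5000 ≈ 0.862200
step 5 [5y] zero: DF = P = 8217/10000 ≈ 0.821700

1 1 4807/5000
2 2 2303/2500
3 3 1819/2000
4 4 4311/5000
5 5 8217/10000
DF(4y) is solved at step 4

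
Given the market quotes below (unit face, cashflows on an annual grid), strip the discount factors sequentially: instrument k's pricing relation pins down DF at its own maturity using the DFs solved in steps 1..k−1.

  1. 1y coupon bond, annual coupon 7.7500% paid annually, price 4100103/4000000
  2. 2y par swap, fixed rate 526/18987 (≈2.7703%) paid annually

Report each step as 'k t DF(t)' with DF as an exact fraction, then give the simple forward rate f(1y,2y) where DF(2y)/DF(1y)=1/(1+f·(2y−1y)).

step 1 [1y] bond c/1=31/400: DF=(4100103/4000000 − 31/400·(0))/(1+31/400) = 9513/10000 ≈ 0.951300
step 2 [2y] swap r/1=526/18987: DF=(1 − 526/18987·(0.951300))/(1+526/18987) = 4737/5000 ≈ 0.947400

1 1 9513/10000
2 2 4737/5000
f(1y,2y) = ((9513/10000)/(4737/5000) − 1)/(1) = 13/3158 ≈ 0.4117%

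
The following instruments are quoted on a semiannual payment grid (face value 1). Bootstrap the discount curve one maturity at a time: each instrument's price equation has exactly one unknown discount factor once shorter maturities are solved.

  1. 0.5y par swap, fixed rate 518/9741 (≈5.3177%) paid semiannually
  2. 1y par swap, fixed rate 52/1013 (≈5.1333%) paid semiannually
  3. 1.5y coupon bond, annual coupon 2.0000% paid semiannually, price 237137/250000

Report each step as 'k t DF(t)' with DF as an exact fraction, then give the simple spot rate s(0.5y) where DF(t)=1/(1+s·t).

step 1 [0.5y] swap r/2=259/9741: DF=(1 − 259/9741·(0))/(1+259/9741) = 9741/10000 ≈ 0.974100
step 2 [1y] swap r/2=26/1013: DF=(1 − 26/1013·(0.974100))/(1+26/1013) = 4753/5000 ≈ 0.950600
step 3 [1.5y] bond c/2=1/100: DF=(237137/250000 − 1/100·(0.974100+0.950600))/(1+1/100) = 9201/10000 ≈ 0.920100

1 1/2 9741/10000
2 1 4753/5000
3 3/2 9201/10000
s(0.5y) = (1/(9741/10000) − 1)/(1/2) = 518/9741 ≈ 5.3177%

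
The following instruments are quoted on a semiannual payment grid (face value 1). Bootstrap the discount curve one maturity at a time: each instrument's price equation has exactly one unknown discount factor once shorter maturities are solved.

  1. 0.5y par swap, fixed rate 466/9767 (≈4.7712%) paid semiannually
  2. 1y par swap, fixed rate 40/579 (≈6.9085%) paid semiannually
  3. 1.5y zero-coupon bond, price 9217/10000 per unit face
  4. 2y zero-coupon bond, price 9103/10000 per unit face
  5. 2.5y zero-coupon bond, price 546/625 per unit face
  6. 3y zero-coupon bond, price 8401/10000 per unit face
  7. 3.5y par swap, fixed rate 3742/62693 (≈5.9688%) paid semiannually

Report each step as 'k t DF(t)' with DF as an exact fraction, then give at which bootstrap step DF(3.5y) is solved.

step 1 [0.5y] swap r/2=233/9767: DF=(1 − 233/9767·(0))/(1+233/9767) = 9767/10000 ≈ 0.976700
step 2 [1y] swap r/2=20/579: DF=(1 − 20/579·(0.976700))/(1+20/579) = 467/500 ≈ 0.934000
step 3 [1.5y] zero: DF = P = 9217/10000 ≈ 0.921700
step 4 [2y] zero: DF = P = 9103/10000 ≈ 0.910300
step 5 [2.5y] zero: DF = P = 546/625 ≈ 0.873600
step 6 [3y] zero: DF = P = 8401/10000 ≈ 0.840100
step 7 [3.5y] swap r/2=1871/62693: DF=(1 − 1871/62693·(0.976700+0.934000+0.921700+0.910300+0.873600+0.840100))/(1+1871/62693) = 8129/10000 ≈ 0.812900

1 1/2 9767/10000
2 1 467/500
3 3/2 9217/10000
4 2 9103/10000
5 5/2 546/625
6 3 8401/10000
7 7/2 8129/10000
DF(3.5y) is solved at step 7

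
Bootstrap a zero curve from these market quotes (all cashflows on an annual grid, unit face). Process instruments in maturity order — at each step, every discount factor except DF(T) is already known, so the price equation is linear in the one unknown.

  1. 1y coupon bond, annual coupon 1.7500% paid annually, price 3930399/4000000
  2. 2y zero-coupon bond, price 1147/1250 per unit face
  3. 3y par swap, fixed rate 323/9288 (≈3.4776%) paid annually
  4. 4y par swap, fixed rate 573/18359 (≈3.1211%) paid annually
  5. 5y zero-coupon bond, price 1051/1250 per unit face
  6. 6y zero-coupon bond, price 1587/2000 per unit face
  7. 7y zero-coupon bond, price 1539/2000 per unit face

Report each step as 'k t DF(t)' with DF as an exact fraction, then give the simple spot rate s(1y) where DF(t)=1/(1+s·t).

1 1 9657/10000
2 2 1147/1250
3 3 9031/10000
4 4 4427/5000
5 5 1051/1250
6 6 1587/2000
7 7 1539/2000
s(1y) = (1/(9657/10000) − 1)/(1) = 343/9657 ≈ 3.5518%

step 1 [1y] bond c/1=7/400: DF=(3930399/4000000 − 7/400·(0))/(1+7/400) = 9657/10000 ≈ 0.965700
step 2 [2y] zero: DF = P = 1147/1250 ≈ 0.917600
step 3 [3y] swap r/1=323/9288: DF=(1 − 323/9288·(0.965700+0.917600))/(1+323/9288) = 9031/10000 ≈ 0.903100
step 4 [4y] swap r/1=573/18359: DF=(1 − 573/18359·(0.965700+0.917600+0.903100))/(1+573/18359) = 4427/5000 ≈ 0.885400
step 5 [5y] zero: DF = P = 1051/1250 ≈ 0.840800
step 6 [6y] zero: DF = P = 1587/2000 ≈ 0.793500
step 7 [7y] zero: DF = P = 1539/2000 ≈ 0.769500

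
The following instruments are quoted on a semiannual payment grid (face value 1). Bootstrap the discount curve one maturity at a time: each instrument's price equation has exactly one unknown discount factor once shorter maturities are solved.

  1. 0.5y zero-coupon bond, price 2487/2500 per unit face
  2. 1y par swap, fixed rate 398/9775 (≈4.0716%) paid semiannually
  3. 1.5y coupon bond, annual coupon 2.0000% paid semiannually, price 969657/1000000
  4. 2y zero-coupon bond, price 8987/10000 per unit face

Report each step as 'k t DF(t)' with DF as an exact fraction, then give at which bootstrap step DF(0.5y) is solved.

step 1 [0.5y] zero: DF = P = 2487/2500 ≈ 0.994800
step 2 [1y] swap r/2=199/9775: DF=(1 − 199/9775·(0.994800))/(1+199/9775) = 4801/5000 ≈ 0.960200
step 3 [1.5y] bond c/2=1/100: DF=(969657/1000000 − 1/100·(0.994800+0.960200))/(1+1/100) = 9407/10000 ≈ 0.940700
step 4 [2y] zero: DF = P = 8987/10000 ≈ 0.898700

1 1/2 2487/2500
2 1 4801/5000
3 3/2 9407/10000
4 2 8987/10000
DF(0.5y) is solved at step 1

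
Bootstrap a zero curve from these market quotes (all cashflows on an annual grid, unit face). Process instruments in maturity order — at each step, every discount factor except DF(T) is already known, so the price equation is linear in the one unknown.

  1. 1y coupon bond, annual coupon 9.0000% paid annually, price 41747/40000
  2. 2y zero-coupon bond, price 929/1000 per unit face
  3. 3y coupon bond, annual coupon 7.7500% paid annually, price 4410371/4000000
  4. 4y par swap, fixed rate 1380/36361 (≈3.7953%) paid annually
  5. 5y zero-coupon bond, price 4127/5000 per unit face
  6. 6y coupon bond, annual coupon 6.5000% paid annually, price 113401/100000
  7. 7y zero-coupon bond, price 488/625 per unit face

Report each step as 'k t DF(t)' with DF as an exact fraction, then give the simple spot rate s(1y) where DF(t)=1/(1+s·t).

1 1 383/400
2 2 929/1000
3 3 2219/2500
4 4 431/500
5 5 4127/5000
6 6 317/400
7 7 488/625
s(1y) = (1/(383/400) − 1)/(1) = 17/383 ≈ 4.4386%

step 1 [1y] bond c/1=9/100: DF=(41747/40000 − 9/100·(0))/(1+9/100) = 383/400 ≈ 0.957500
step 2 [2y] zero: DF = P = 929/1000 ≈ 0.929000
step 3 [3y] bond c/1=31/400: DF=(4410371/4000000 − 31/400·(0.957500+0.929000))/(1+31/400) = 2219/2500 ≈ 0.887600
step 4 [4y] swap r/1=1380/36361: DF=(1 − 1380/36361·(0.957500+0.929000+0.887600))/(1+1380/36361) = 431/500 ≈ 0.862000
step 5 [5y] zero: DF = P = 4127/5000 ≈ 0.825400
step 6 [6y] bond c/1=13/200: DF=(113401/100000 − 13/200·(0.957500+0.929000+0.887600+0.862000+0.825400))/(1+13/200) = 317/400 ≈ 0.792500
step 7 [7y] zero: DF = P = 488/625 ≈ 0.780800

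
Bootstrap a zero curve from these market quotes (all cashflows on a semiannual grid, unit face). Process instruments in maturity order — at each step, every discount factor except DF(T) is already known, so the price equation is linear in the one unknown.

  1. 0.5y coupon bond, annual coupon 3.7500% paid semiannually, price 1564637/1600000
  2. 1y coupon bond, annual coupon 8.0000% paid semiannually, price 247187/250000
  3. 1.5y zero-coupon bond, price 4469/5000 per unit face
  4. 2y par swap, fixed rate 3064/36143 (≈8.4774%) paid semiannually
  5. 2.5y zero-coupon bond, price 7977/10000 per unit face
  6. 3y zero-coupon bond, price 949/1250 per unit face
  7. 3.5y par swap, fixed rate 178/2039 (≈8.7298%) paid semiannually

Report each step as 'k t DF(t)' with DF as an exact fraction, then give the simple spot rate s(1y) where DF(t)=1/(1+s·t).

step 1 [0.5y] bond c/2=3/160: DF=(1564637/1600000 − 3/160·(0))/(1+3/160) = 9599/10000 ≈ 0.959900
step 2 [1y] bond c/2=1/25: DF=(247187/250000 − 1/25·(0.959900))/(1+1/25) = 4569/5000 ≈ 0.913800
step 3 [1.5y] zero: DF = P = 4469/5000 ≈ 0.893800
step 4 [2y] swap r/2=1532/36143: DF=(1 − 1532/36143·(0.959900+0.913800+0.893800))/(1+1532/36143) = 2117/2500 ≈ 0.846800
step 5 [2.5y] zero: DF = P = 7977/10000 ≈ 0.797700
step 6 [3y] zero: DF = P = 949/1250 ≈ 0.759200
step 7 [3.5y] swap r/2=89/2039: DF=(1 − 89/2039·(0.959900+0.913800+0.893800+0.846800+0.797700+0.759200))/(1+89/2039) = 7419/10000 ≈ 0.741900

1 1/2 9599/10000
2 1 4569/5000
3 3/2 4469/5000
4 2 2117/2500
5 5/2 7977/10000
6 3 949/1250
7 7/2 7419/10000
s(1y) = (1/(4569/5000) − 1)/(1) = 431/4569 ≈ 9.4331%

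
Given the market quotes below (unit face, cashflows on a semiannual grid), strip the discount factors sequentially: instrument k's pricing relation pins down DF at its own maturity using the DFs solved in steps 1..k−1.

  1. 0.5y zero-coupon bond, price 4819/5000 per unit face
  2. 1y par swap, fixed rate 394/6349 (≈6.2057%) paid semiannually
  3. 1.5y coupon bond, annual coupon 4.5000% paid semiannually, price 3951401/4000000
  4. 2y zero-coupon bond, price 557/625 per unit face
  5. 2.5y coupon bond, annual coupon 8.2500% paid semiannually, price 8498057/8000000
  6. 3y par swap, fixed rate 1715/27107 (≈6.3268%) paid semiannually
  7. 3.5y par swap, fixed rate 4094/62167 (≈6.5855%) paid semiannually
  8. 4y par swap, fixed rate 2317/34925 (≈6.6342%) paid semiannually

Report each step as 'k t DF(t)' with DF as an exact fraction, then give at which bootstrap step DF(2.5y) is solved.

step 1 [0.5y] zero: DF = P = 4819/5000 ≈ 0.963800
step 2 [1y] swap r/2=197/6349: DF=(1 − 197/6349·(0.963800))/(1+197/6349) = 9409/10000 ≈ 0.940900
step 3 [1.5y] bond c/2=9/400: DF=(3951401/4000000 − 9/400·(0.963800+0.940900))/(1+9/400) = 4621/5000 ≈ 0.924200
step 4 [2y] zero: DF = P = 557/625 ≈ 0.891200
step 5 [2.5y] bond c/2=33/800: DF=(8498057/8000000 − 33/800·(0.963800+0.940900+0.924200+0.891200))/(1+33/800) = 1091/1250 ≈ 0.872800
step 6 [3y] swap r/2=1715/54214: DF=(1 − 1715/54214·(0.963800+0.940900+0.924200+0.891200+0.872800))/(1+1715/54214) = 1657/2000 ≈ 0.828500
step 7 [3.5y] swap r/2=2047/62167: DF=(1 − 2047/62167·(0.963800+0.940900+0.924200+0.891200+0.872800+0.828500))/(1+2047/62167) = 7953/10000 ≈ 0.795300
step 8 [4y] swap r/2=2317/69850: DF=(1 − 2317/69850·(0.963800+0.940900+0.924200+0.891200+0.872800+0.828500+0.795300))/(1+2317/69850) = 7683/10000 ≈ 0.768300

1 1/2 4819/5000
2 1 9409/10000
3 3/2 4621/5000
4 2 557/625
5 5/2 1091/1250
6 3 1657/2000
7 7/2 7953/10000
8 4 7683/10000
DF(2.5y) is solved at step 5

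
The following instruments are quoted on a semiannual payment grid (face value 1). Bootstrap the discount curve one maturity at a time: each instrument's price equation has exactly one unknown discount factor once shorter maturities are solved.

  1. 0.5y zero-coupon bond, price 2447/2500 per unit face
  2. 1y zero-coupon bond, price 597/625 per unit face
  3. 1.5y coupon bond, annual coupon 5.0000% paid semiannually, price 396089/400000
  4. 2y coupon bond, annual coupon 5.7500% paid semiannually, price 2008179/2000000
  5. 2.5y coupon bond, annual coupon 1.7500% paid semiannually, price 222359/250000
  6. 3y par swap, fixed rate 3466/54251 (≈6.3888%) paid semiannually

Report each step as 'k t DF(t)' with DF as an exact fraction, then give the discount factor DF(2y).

step 1 [0.5y] zero: DF = P = 2447/2500 ≈ 0.978800
step 2 [1y] zero: DF = P = 597/625 ≈ 0.955200
step 3 [1.5y] bond c/2=1/40: DF=(396089/400000 − 1/40·(0.978800+0.955200))/(1+1/40) = 9189/10000 ≈ 0.918900
step 4 [2y] bond c/2=23/800: DF=(2008179/2000000 − 23/800·(0.978800+0.955200+0.918900))/(1+23/800) = 8963/10000 ≈ 0.896300
step 5 [2.5y] bond c/2=7/800: DF=(222359/250000 − 7/800·(0.978800+0.955200+0.918900+0.896300))/(1+7/800) = 2123/2500 ≈ 0.849200
step 6 [3y] swap r/2=1733/54251: DF=(1 − 1733/54251·(0.978800+0.955200+0.918900+0.896300+0.849200))/(1+1733/54251) = 8267/10000 ≈ 0.826700

1 1/2 2447/2500
2 1 597/625
3 3/2 9189/10000
4 2 8963/10000
5 5/2 2123/2500
6 3 8267/10000
DF(2y) = 8963/10000 ≈ 0.896300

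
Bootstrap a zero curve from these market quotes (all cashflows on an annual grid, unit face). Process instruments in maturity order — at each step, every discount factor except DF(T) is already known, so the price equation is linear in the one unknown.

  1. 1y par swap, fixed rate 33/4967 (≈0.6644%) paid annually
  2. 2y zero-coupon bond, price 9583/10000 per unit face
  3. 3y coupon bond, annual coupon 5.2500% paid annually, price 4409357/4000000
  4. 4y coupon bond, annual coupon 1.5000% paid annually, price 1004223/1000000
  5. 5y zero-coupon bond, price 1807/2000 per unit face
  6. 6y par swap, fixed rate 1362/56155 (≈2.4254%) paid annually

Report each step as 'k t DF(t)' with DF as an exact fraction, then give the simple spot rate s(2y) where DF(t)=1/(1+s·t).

1 1 4967/5000
2 2 9583/10000
3 3 19/20
4 4 1893/2000
5 5 1807/2000
6 6 4319/5000
s(2y) = (1/(9583/10000) − 1)/(2) = 417/19166 ≈ 2.1757%

step 1 [1y] swap r/1=33/4967: DF=(1 − 33/4967·(0))/(1+33/4967) = 4967/5000 ≈ 0.993400
step 2 [2y] zero: DF = P = 9583/10000 ≈ 0.958300
step 3 [3y] bond c/1=21/400: DF=(4409357/4000000 − 21/400·(0.993400+0.958300))/(1+21/400) = 19/20 ≈ 0.950000
step 4 [4y] bond c/1=3/200: DF=(1004223/1000000 − 3/200·(0.993400+0.958300+0.950000))/(1+3/200) = 1893/2000 ≈ 0.946500
step 5 [5y] zero: DF = P = 1807/2000 ≈ 0.903500
step 6 [6y] swap r/1=1362/56155: DF=(1 − 1362/56155·(0.993400+0.958300+0.950000+0.946500+0.903500))/(1+1362/56155) = 4319/5000 ≈ 0.863800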